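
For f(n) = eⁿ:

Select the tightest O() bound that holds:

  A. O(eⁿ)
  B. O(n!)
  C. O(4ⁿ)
A

f(n) = eⁿ is O(eⁿ).
All listed options are valid Big-O bounds (upper bounds),
but O(eⁿ) is the tightest (smallest valid bound).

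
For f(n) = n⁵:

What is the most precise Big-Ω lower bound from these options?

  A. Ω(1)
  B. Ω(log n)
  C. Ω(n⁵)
C

f(n) = n⁵ is Ω(n⁵).
All listed options are valid Big-Ω bounds (lower bounds),
but Ω(n⁵) is the tightest (largest valid bound).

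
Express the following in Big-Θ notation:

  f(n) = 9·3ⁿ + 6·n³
Θ(3ⁿ)

Order the terms by growth rate: 6·n³ ≺ 9·3ⁿ.
The fastest-growing term 9·3ⁿ dominates as n → ∞; dropping its constant factor gives Θ(3ⁿ).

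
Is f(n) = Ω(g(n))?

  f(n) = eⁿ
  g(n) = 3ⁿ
False

f(n) = eⁿ is O(eⁿ), and g(n) = 3ⁿ is O(3ⁿ).
Since O(eⁿ) grows slower than O(3ⁿ), f(n) = Ω(g(n)) is false.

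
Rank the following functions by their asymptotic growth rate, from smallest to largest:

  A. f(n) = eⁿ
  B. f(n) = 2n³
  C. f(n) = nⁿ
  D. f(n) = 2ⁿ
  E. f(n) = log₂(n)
E < B < D < A < C

Comparing growth rates:
E = log₂(n) is O(log n)
B = 2n³ is O(n³)
D = 2ⁿ is O(2ⁿ)
A = eⁿ is O(eⁿ)
C = nⁿ is O(nⁿ)

Therefore, the order from slowest to fastest is: E < B < D < A < C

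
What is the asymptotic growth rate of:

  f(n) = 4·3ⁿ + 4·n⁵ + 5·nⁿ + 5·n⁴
Θ(nⁿ)

Order the terms by growth rate: 5·n⁴ ≺ 4·n⁵ ≺ 4·3ⁿ ≺ 5·nⁿ.
The fastest-growing term 5·nⁿ dominates as n → ∞; dropping its constant factor gives Θ(nⁿ).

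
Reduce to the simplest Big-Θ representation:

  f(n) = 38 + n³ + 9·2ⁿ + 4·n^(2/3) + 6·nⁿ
Θ(nⁿ)

Order the terms by growth rate: 38 ≺ 4·n^(2/3) ≺ n³ ≺ 9·2ⁿ ≺ 6·nⁿ.
The fastest-growing term 6·nⁿ dominates as n → ∞; dropping its constant factor gives Θ(nⁿ).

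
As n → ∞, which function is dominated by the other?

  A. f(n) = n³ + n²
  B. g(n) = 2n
B

f(n) = n³ + n² is O(n³), while g(n) = 2n is O(n).
Since O(n) grows slower than O(n³), g(n) is dominated.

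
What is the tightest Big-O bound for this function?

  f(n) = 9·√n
O(√n)

The dominant term in 9·√n is 9·√n, which is Θ(√n).
Constants are absorbed, so the tightest bound is O(√n).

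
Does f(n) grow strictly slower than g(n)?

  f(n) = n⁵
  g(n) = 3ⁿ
True

f(n) = n⁵ is O(n⁵), and g(n) = 3ⁿ is O(3ⁿ).
Since O(n⁵) grows strictly slower than O(3ⁿ), f(n) = o(g(n)) is true.
This means lim(n→∞) f(n)/g(n) = 0.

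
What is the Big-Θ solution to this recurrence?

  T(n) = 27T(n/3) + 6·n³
Θ(n³ log n)

Master Theorem: a = 27, b = 3, f(n) = 6·n³.
Compute the critical exponent d = log₃(27) = 3.
Compare f(n) = Θ(n³) against n^d:
  k = 3 = d, so f(n) = Θ(n^d) — Case 2.
  Work is balanced across levels: T(n) = Θ(n^d log n) = Θ(n³ log n).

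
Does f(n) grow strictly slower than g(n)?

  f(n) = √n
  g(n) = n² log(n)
True

f(n) = √n is O(√n), and g(n) = n² log(n) is O(n² log n).
Since O(√n) grows strictly slower than O(n² log n), f(n) = o(g(n)) is true.
This means lim(n→∞) f(n)/g(n) = 0.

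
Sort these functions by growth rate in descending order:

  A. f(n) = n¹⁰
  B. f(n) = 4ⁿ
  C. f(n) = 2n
B > A > C

Comparing growth rates:
B = 4ⁿ is O(4ⁿ)
A = n¹⁰ is O(n¹⁰)
C = 2n is O(n)

Therefore, the order from fastest to slowest is: B > A > C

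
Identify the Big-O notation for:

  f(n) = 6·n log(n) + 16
O(n log n)

The dominant term in 6·n log(n) + 16 is 6·n log(n), which is Θ(n log n).
Lower-order terms (16) are asymptotically negligible.
Constants are absorbed, so the tightest bound is O(n log n).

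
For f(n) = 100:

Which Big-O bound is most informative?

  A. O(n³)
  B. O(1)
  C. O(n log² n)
B

f(n) = 100 is O(1).
All listed options are valid Big-O bounds (upper bounds),
but O(1) is the tightest (smallest valid bound).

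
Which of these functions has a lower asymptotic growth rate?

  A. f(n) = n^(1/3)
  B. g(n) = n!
A

f(n) = n^(1/3) is O(n^(1/3)), while g(n) = n! is O(n!).
Since O(n^(1/3)) grows slower than O(n!), f(n) is dominated.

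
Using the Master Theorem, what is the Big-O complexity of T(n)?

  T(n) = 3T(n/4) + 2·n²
Θ(n²)

Master Theorem: a = 3, b = 4, f(n) = 2·n².
Compute the critical exponent d = log₄(3) = 0.792.
Compare f(n) = Θ(n²) against n^d:
  k = 2 > d = 0.792, so f(n) = Ω(n^(d+ε)) — Case 3.
  Regularity: a·(n/b)^2/n^2 = a/b^2 = 3/16 < 1 ✓.
  The top-level work dominates: T(n) = Θ(f(n)) = Θ(n²).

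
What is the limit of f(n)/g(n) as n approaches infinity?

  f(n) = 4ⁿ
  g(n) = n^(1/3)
∞

Since 4ⁿ (O(4ⁿ)) grows faster than n^(1/3) (O(n^(1/3))),
the ratio f(n)/g(n) → ∞ as n → ∞.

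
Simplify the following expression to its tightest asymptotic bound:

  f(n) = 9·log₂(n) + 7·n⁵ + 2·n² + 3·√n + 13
Θ(n⁵)

Order the terms by growth rate: 13 ≺ 9·log₂(n) ≺ 3·√n ≺ 2·n² ≺ 7·n⁵.
The fastest-growing term 7·n⁵ dominates as n → ∞; dropping its constant factor gives Θ(n⁵).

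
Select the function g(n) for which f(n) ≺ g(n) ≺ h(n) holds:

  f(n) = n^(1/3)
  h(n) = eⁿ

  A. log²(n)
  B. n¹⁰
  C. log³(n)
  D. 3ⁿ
B

We need g(n) with n^(1/3) = o(g(n)) and g(n) = o(eⁿ), i.e. O(n^(1/3)) ≺ g ≺ O(eⁿ).
Check each option:
  A. log²(n) — O(log² n) does not grow strictly faster than f(n)
  B. n¹⁰ — O(n¹⁰) is strictly between O(n^(1/3)) and O(eⁿ) ✓
  C. log³(n) — O(log³ n) does not grow strictly faster than f(n)
  D. 3ⁿ — O(3ⁿ) does not grow strictly slower than h(n)

Only option B (n¹⁰) lies strictly between.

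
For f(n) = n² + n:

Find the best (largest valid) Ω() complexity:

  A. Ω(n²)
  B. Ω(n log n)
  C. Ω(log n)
A

f(n) = n² + n is Ω(n²).
All listed options are valid Big-Ω bounds (lower bounds),
but Ω(n²) is the tightest (largest valid bound).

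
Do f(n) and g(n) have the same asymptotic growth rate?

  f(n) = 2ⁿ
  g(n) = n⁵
False

f(n) = 2ⁿ is O(2ⁿ), and g(n) = n⁵ is O(n⁵).
Since they have different growth rates, f(n) = Θ(g(n)) is false.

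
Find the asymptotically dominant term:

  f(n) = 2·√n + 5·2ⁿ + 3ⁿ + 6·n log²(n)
3ⁿ

Looking at each term:
  - 2·√n is O(√n)
  - 5·2ⁿ is O(2ⁿ)
  - 3ⁿ is O(3ⁿ)
  - 6·n log²(n) is O(n log² n)

The term 3ⁿ (O(3ⁿ)) grows fastest and dominates all others.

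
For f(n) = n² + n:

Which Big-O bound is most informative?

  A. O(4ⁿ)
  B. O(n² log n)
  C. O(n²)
C

f(n) = n² + n is O(n²).
All listed options are valid Big-O bounds (upper bounds),
but O(n²) is the tightest (smallest valid bound).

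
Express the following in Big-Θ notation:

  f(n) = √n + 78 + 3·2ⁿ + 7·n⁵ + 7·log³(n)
Θ(2ⁿ)

Order the terms by growth rate: 78 ≺ 7·log³(n) ≺ √n ≺ 7·n⁵ ≺ 3·2ⁿ.
The fastest-growing term 3·2ⁿ dominates as n → ∞; dropping its constant factor gives Θ(2ⁿ).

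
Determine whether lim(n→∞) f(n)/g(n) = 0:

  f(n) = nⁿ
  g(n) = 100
False

f(n) = nⁿ is O(nⁿ), and g(n) = 100 is O(1).
Since O(nⁿ) grows faster than or equal to O(1), f(n) = o(g(n)) is false.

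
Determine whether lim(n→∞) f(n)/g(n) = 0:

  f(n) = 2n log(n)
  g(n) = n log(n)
False

f(n) = 2n log(n) is O(n log n), and g(n) = n log(n) is O(n log n).
Since they have the same growth rate, f(n) = o(g(n)) is false.
(f = o(g) requires f to grow strictly slower, not equal.)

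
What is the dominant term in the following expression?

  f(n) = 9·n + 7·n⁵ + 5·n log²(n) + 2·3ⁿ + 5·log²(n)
2·3ⁿ

Looking at each term:
  - 9·n is O(n)
  - 7·n⁵ is O(n⁵)
  - 5·n log²(n) is O(n log² n)
  - 2·3ⁿ is O(3ⁿ)
  - 5·log²(n) is O(log² n)

The term 2·3ⁿ (O(3ⁿ)) grows fastest and dominates all others.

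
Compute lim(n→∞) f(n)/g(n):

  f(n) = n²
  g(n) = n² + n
1

Since n² and n² + n have the same growth rate (O(n²)),
the ratio converges to a constant: 1.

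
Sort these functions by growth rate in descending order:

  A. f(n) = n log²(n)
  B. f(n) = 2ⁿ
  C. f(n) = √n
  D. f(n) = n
B > A > D > C

Comparing growth rates:
B = 2ⁿ is O(2ⁿ)
A = n log²(n) is O(n log² n)
D = n is O(n)
C = √n is O(√n)

Therefore, the order from fastest to slowest is: B > A > D > C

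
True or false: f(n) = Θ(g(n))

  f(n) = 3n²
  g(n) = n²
True

f(n) = 3n² and g(n) = n² are both O(n²).
Since they have the same asymptotic growth rate, f(n) = Θ(g(n)) is true.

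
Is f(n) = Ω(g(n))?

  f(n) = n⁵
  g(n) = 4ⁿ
False

f(n) = n⁵ is O(n⁵), and g(n) = 4ⁿ is O(4ⁿ).
Since O(n⁵) grows slower than O(4ⁿ), f(n) = Ω(g(n)) is false.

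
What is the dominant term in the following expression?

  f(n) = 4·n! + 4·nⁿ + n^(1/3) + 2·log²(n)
4·nⁿ

Looking at each term:
  - 4·n! is O(n!)
  - 4·nⁿ is O(nⁿ)
  - n^(1/3) is O(n^(1/3))
  - 2·log²(n) is O(log² n)

The term 4·nⁿ (O(nⁿ)) grows fastest and dominates all others.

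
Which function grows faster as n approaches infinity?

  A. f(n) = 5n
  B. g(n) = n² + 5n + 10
B

f(n) = 5n is O(n), while g(n) = n² + 5n + 10 is O(n²).
Since O(n²) grows faster than O(n), g(n) dominates.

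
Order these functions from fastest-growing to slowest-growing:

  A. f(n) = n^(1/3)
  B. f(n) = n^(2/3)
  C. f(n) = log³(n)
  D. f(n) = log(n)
B > A > C > D

Comparing growth rates:
B = n^(2/3) is O(n^(2/3))
A = n^(1/3) is O(n^(1/3))
C = log³(n) is O(log³ n)
D = log(n) is O(log n)

Therefore, the order from fastest to slowest is: B > A > C > D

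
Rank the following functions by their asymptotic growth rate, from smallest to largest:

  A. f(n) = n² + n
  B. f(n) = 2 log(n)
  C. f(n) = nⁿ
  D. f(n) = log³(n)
B < D < A < C

Comparing growth rates:
B = 2 log(n) is O(log n)
D = log³(n) is O(log³ n)
A = n² + n is O(n²)
C = nⁿ is O(nⁿ)

Therefore, the order from slowest to fastest is: B < D < A < C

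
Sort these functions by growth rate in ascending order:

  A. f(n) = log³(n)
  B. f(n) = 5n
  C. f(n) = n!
A < B < C

Comparing growth rates:
A = log³(n) is O(log³ n)
B = 5n is O(n)
C = n! is O(n!)

Therefore, the order from slowest to fastest is: A < B < C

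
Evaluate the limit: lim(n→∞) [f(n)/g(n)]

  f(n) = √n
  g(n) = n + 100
0

Since √n (O(√n)) grows slower than n + 100 (O(n)),
the ratio f(n)/g(n) → 0 as n → ∞.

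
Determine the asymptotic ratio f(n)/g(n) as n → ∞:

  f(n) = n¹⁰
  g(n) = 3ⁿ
0

Since n¹⁰ (O(n¹⁰)) grows slower than 3ⁿ (O(3ⁿ)),
the ratio f(n)/g(n) → 0 as n → ∞.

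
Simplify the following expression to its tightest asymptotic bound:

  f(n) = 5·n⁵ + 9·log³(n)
Θ(n⁵)

Order the terms by growth rate: 9·log³(n) ≺ 5·n⁵.
The fastest-growing term 5·n⁵ dominates as n → ∞; dropping its constant factor gives Θ(n⁵).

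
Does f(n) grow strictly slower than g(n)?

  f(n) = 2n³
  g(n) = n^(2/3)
False

f(n) = 2n³ is O(n³), and g(n) = n^(2/3) is O(n^(2/3)).
Since O(n³) grows faster than or equal to O(n^(2/3)), f(n) = o(g(n)) is false.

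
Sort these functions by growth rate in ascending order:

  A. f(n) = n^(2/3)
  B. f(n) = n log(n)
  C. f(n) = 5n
A < C < B

Comparing growth rates:
A = n^(2/3) is O(n^(2/3))
C = 5n is O(n)
B = n log(n) is O(n log n)

Therefore, the order from slowest to fastest is: A < C < B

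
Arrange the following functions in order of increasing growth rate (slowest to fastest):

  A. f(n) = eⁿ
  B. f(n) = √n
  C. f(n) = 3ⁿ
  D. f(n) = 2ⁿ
B < D < A < C

Comparing growth rates:
B = √n is O(√n)
D = 2ⁿ is O(2ⁿ)
A = eⁿ is O(eⁿ)
C = 3ⁿ is O(3ⁿ)

Therefore, the order from slowest to fastest is: B < D < A < C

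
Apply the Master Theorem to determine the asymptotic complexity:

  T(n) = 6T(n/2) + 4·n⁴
Θ(n⁴)

Master Theorem: a = 6, b = 2, f(n) = 4·n⁴.
Compute the critical exponent d = log₂(6) = 2.585.
Compare f(n) = Θ(n⁴) against n^d:
  k = 4 > d = 2.585, so f(n) = Ω(n^(d+ε)) — Case 3.
  Regularity: a·(n/b)^4/n^4 = a/b^4 = 6/16 < 1 ✓.
  The top-level work dominates: T(n) = Θ(f(n)) = Θ(n⁴).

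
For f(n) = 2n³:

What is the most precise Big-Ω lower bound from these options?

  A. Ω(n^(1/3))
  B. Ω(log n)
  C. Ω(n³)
C

f(n) = 2n³ is Ω(n³).
All listed options are valid Big-Ω bounds (lower bounds),
but Ω(n³) is the tightest (largest valid bound).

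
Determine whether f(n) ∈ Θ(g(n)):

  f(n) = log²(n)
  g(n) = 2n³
False

f(n) = log²(n) is O(log² n), and g(n) = 2n³ is O(n³).
Since they have different growth rates, f(n) = Θ(g(n)) is false.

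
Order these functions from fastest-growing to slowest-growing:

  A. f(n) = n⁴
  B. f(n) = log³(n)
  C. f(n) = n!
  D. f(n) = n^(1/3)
C > A > D > B

Comparing growth rates:
C = n! is O(n!)
A = n⁴ is O(n⁴)
D = n^(1/3) is O(n^(1/3))
B = log³(n) is O(log³ n)

Therefore, the order from fastest to slowest is: C > A > D > B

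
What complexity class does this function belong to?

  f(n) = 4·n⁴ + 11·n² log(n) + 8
O(n⁴)

The dominant term in 4·n⁴ + 11·n² log(n) + 8 is 4·n⁴, which is Θ(n⁴).
Lower-order terms (11·n² log(n), 8) are asymptotically negligible.
Constants are absorbed, so the tightest bound is O(n⁴).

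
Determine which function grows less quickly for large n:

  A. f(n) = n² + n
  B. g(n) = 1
B

f(n) = n² + n is O(n²), while g(n) = 1 is O(1).
Since O(1) grows slower than O(n²), g(n) is dominated.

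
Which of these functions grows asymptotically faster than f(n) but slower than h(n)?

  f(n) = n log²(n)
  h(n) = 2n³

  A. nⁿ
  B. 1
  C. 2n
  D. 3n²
D

We need g(n) with n log²(n) = o(g(n)) and g(n) = o(2n³), i.e. O(n log² n) ≺ g ≺ O(n³).
Check each option:
  A. nⁿ — O(nⁿ) does not grow strictly slower than h(n)
  B. 1 — O(1) does not grow strictly faster than f(n)
  C. 2n — O(n) does not grow strictly faster than f(n)
  D. 3n² — O(n²) is strictly between O(n log² n) and O(n³) ✓

Only option D (3n²) lies strictly between.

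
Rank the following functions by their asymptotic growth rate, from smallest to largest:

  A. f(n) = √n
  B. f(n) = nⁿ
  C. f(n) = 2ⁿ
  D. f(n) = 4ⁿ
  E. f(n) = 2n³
A < E < C < D < B

Comparing growth rates:
A = √n is O(√n)
E = 2n³ is O(n³)
C = 2ⁿ is O(2ⁿ)
D = 4ⁿ is O(4ⁿ)
B = nⁿ is O(nⁿ)

Therefore, the order from slowest to fastest is: A < E < C < D < B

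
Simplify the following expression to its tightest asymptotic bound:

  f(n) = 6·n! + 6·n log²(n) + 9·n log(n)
Θ(n!)

Order the terms by growth rate: 9·n log(n) ≺ 6·n log²(n) ≺ 6·n!.
The fastest-growing term 6·n! dominates as n → ∞; dropping its constant factor gives Θ(n!).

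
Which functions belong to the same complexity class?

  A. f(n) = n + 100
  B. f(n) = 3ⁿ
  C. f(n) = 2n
A and C

Examining each function:
  A. n + 100 is O(n)
  B. 3ⁿ is O(3ⁿ)
  C. 2n is O(n)

Functions A and C both have the same complexity class.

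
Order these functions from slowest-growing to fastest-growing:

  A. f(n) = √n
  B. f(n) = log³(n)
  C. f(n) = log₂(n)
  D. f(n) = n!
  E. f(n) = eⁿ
C < B < A < E < D

Comparing growth rates:
C = log₂(n) is O(log n)
B = log³(n) is O(log³ n)
A = √n is O(√n)
E = eⁿ is O(eⁿ)
D = n! is O(n!)

Therefore, the order from slowest to fastest is: C < B < A < E < D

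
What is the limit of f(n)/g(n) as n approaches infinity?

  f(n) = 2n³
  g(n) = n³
2

Since 2n³ and n³ have the same growth rate (O(n³)),
the ratio converges to a constant: 2.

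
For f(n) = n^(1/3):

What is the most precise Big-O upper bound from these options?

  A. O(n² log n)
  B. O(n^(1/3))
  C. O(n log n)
B

f(n) = n^(1/3) is O(n^(1/3)).
All listed options are valid Big-O bounds (upper bounds),
but O(n^(1/3)) is the tightest (smallest valid bound).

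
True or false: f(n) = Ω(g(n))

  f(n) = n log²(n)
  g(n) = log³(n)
True

f(n) = n log²(n) is O(n log² n), and g(n) = log³(n) is O(log³ n).
Since O(n log² n) grows at least as fast as O(log³ n), f(n) = Ω(g(n)) is true.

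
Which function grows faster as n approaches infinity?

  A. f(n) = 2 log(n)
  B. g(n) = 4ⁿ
B

f(n) = 2 log(n) is O(log n), while g(n) = 4ⁿ is O(4ⁿ).
Since O(4ⁿ) grows faster than O(log n), g(n) dominates.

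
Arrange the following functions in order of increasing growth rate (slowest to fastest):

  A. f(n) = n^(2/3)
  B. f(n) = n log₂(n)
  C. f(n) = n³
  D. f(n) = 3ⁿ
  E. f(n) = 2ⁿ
A < B < C < E < D

Comparing growth rates:
A = n^(2/3) is O(n^(2/3))
B = n log₂(n) is O(n log n)
C = n³ is O(n³)
E = 2ⁿ is O(2ⁿ)
D = 3ⁿ is O(3ⁿ)

Therefore, the order from slowest to fastest is: A < B < C < E < D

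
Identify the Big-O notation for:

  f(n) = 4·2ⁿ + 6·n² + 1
O(2ⁿ)

The dominant term in 4·2ⁿ + 6·n² + 1 is 4·2ⁿ, which is Θ(2ⁿ).
Lower-order terms (6·n², 1) are asymptotically negligible.
Constants are absorbed, so the tightest bound is O(2ⁿ).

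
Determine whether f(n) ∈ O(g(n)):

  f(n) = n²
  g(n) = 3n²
True

f(n) = n² and g(n) = 3n² are both O(n²).
Big-O permits equal growth rates (f ≤ c·g for some c), so f(n) = O(g(n)) is true.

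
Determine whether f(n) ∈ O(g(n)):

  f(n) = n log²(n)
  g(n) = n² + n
True

f(n) = n log²(n) is O(n log² n), and g(n) = n² + n is O(n²).
Since O(n log² n) ⊆ O(n²) (f grows no faster than g), f(n) = O(g(n)) is true.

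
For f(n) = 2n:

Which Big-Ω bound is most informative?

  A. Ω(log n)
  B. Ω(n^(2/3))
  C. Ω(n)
C

f(n) = 2n is Ω(n).
All listed options are valid Big-Ω bounds (lower bounds),
but Ω(n) is the tightest (largest valid bound).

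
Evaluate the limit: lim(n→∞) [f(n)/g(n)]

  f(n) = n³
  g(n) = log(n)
∞

Since n³ (O(n³)) grows faster than log(n) (O(log n)),
the ratio f(n)/g(n) → ∞ as n → ∞.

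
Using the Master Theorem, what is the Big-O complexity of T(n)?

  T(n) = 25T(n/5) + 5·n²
Θ(n² log n)

Master Theorem: a = 25, b = 5, f(n) = 5·n².
Compute the critical exponent d = log₅(25) = 2.
Compare f(n) = Θ(n²) against n^d:
  k = 2 = d, so f(n) = Θ(n^d) — Case 2.
  Work is balanced across levels: T(n) = Θ(n^d log n) = Θ(n² log n).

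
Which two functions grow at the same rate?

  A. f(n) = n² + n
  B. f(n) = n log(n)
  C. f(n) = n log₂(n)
B and C

Examining each function:
  A. n² + n is O(n²)
  B. n log(n) is O(n log n)
  C. n log₂(n) is O(n log n)

Functions B and C both have the same complexity class.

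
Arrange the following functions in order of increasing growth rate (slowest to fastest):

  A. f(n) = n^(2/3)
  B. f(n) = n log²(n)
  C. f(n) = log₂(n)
C < A < B

Comparing growth rates:
C = log₂(n) is O(log n)
A = n^(2/3) is O(n^(2/3))
B = n log²(n) is O(n log² n)

Therefore, the order from slowest to fastest is: C < A < B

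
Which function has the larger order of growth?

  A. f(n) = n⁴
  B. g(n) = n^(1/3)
A

f(n) = n⁴ is O(n⁴), while g(n) = n^(1/3) is O(n^(1/3)).
Since O(n⁴) grows faster than O(n^(1/3)), f(n) dominates.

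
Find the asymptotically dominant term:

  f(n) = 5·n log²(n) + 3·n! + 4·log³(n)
3·n!

Looking at each term:
  - 5·n log²(n) is O(n log² n)
  - 3·n! is O(n!)
  - 4·log³(n) is O(log³ n)

The term 3·n! (O(n!)) grows fastest and dominates all others.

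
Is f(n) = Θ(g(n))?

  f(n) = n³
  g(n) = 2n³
True

f(n) = n³ and g(n) = 2n³ are both O(n³).
Since they have the same asymptotic growth rate, f(n) = Θ(g(n)) is true.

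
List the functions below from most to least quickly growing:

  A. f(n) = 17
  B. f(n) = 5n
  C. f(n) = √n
B > C > A

Comparing growth rates:
B = 5n is O(n)
C = √n is O(√n)
A = 17 is O(1)

Therefore, the order from fastest to slowest is: B > C > A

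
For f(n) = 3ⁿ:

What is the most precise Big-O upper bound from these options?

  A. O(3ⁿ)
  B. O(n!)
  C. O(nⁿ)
A

f(n) = 3ⁿ is O(3ⁿ).
All listed options are valid Big-O bounds (upper bounds),
but O(3ⁿ) is the tightest (smallest valid bound).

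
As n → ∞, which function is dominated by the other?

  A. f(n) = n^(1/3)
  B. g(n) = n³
A

f(n) = n^(1/3) is O(n^(1/3)), while g(n) = n³ is O(n³).
Since O(n^(1/3)) grows slower than O(n³), f(n) is dominated.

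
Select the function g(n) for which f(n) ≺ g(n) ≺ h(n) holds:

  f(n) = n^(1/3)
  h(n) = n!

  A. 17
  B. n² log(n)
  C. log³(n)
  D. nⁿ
B

We need g(n) with n^(1/3) = o(g(n)) and g(n) = o(n!), i.e. O(n^(1/3)) ≺ g ≺ O(n!).
Check each option:
  A. 17 — O(1) does not grow strictly faster than f(n)
  B. n² log(n) — O(n² log n) is strictly between O(n^(1/3)) and O(n!) ✓
  C. log³(n) — O(log³ n) does not grow strictly faster than f(n)
  D. nⁿ — O(nⁿ) does not grow strictly slower than h(n)

Only option B (n² log(n)) lies strictly between.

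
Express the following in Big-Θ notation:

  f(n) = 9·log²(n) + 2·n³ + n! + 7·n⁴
Θ(n!)

Order the terms by growth rate: 9·log²(n) ≺ 2·n³ ≺ 7·n⁴ ≺ n!.
The fastest-growing term n! dominates as n → ∞; dropping its constant factor gives Θ(n!).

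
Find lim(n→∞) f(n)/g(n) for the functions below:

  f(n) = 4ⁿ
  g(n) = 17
∞

Since 4ⁿ (O(4ⁿ)) grows faster than 17 (O(1)),
the ratio f(n)/g(n) → ∞ as n → ∞.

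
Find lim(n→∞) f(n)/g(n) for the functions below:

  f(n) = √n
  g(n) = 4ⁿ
0

Since √n (O(√n)) grows slower than 4ⁿ (O(4ⁿ)),
the ratio f(n)/g(n) → 0 as n → ∞.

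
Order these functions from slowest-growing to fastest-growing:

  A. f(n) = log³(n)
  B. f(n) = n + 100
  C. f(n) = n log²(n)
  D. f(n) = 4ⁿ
A < B < C < D

Comparing growth rates:
A = log³(n) is O(log³ n)
B = n + 100 is O(n)
C = n log²(n) is O(n log² n)
D = 4ⁿ is O(4ⁿ)

Therefore, the order from slowest to fastest is: A < B < C < D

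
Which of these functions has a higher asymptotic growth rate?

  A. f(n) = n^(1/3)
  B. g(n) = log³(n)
A

f(n) = n^(1/3) is O(n^(1/3)), while g(n) = log³(n) is O(log³ n).
Since O(n^(1/3)) grows faster than O(log³ n), f(n) dominates.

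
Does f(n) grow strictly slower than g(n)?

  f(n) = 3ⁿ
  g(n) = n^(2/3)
False

f(n) = 3ⁿ is O(3ⁿ), and g(n) = n^(2/3) is O(n^(2/3)).
Since O(3ⁿ) grows faster than or equal to O(n^(2/3)), f(n) = o(g(n)) is false.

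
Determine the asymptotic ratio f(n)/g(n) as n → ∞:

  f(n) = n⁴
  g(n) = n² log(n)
∞

Since n⁴ (O(n⁴)) grows faster than n² log(n) (O(n² log n)),
the ratio f(n)/g(n) → ∞ as n → ∞.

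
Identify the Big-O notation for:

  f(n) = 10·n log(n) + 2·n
O(n log n)

The dominant term in 10·n log(n) + 2·n is 10·n log(n), which is Θ(n log n).
Lower-order terms (2·n) are asymptotically negligible.
Constants are absorbed, so the tightest bound is O(n log n).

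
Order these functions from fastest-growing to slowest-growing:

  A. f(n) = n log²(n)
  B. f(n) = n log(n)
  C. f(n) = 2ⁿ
C > A > B

Comparing growth rates:
C = 2ⁿ is O(2ⁿ)
A = n log²(n) is O(n log² n)
B = n log(n) is O(n log n)

Therefore, the order from fastest to slowest is: C > A > B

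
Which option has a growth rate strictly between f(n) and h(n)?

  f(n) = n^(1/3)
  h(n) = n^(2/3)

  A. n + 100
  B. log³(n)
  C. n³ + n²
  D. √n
D

We need g(n) with n^(1/3) = o(g(n)) and g(n) = o(n^(2/3)), i.e. O(n^(1/3)) ≺ g ≺ O(n^(2/3)).
Check each option:
  A. n + 100 — O(n) does not grow strictly slower than h(n)
  B. log³(n) — O(log³ n) does not grow strictly faster than f(n)
  C. n³ + n² — O(n³) does not grow strictly slower than h(n)
  D. √n — O(√n) is strictly between O(n^(1/3)) and O(n^(2/3)) ✓

Only option D (√n) lies strictly between.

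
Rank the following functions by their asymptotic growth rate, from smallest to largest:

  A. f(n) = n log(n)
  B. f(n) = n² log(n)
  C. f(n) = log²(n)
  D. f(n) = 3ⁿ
C < A < B < D

Comparing growth rates:
C = log²(n) is O(log² n)
A = n log(n) is O(n log n)
B = n² log(n) is O(n² log n)
D = 3ⁿ is O(3ⁿ)

Therefore, the order from slowest to fastest is: C < A < B < D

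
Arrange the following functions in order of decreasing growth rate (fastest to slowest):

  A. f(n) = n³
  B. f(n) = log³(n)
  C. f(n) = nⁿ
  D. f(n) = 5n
C > A > D > B

Comparing growth rates:
C = nⁿ is O(nⁿ)
A = n³ is O(n³)
D = 5n is O(n)
B = log³(n) is O(log³ n)

Therefore, the order from fastest to slowest is: C > A > D > B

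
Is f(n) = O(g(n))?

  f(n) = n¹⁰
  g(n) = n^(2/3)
False

f(n) = n¹⁰ is O(n¹⁰), and g(n) = n^(2/3) is O(n^(2/3)).
Since O(n¹⁰) grows faster than O(n^(2/3)), f(n) = O(g(n)) is false.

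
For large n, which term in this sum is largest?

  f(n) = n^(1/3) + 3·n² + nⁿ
nⁿ

Looking at each term:
  - n^(1/3) is O(n^(1/3))
  - 3·n² is O(n²)
  - nⁿ is O(nⁿ)

The term nⁿ (O(nⁿ)) grows fastest and dominates all others.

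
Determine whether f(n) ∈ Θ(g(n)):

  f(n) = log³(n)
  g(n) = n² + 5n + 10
False

f(n) = log³(n) is O(log³ n), and g(n) = n² + 5n + 10 is O(n²).
Since they have different growth rates, f(n) = Θ(g(n)) is false.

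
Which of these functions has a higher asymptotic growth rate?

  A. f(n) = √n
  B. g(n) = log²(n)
A

f(n) = √n is O(√n), while g(n) = log²(n) is O(log² n).
Since O(√n) grows faster than O(log² n), f(n) dominates.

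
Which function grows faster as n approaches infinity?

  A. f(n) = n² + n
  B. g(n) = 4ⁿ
B

f(n) = n² + n is O(n²), while g(n) = 4ⁿ is O(4ⁿ).
Since O(4ⁿ) grows faster than O(n²), g(n) dominates.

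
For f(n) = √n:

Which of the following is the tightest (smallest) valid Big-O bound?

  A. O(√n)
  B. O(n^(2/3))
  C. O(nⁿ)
A

f(n) = √n is O(√n).
All listed options are valid Big-O bounds (upper bounds),
but O(√n) is the tightest (smallest valid bound).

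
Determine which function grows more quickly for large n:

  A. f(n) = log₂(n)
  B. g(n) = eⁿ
B

f(n) = log₂(n) is O(log n), while g(n) = eⁿ is O(eⁿ).
Since O(eⁿ) grows faster than O(log n), g(n) dominates.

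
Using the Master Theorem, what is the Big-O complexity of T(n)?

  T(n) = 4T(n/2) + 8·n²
Θ(n² log n)

Master Theorem: a = 4, b = 2, f(n) = 8·n².
Compute the critical exponent d = log₂(4) = 2.
Compare f(n) = Θ(n²) against n^d:
  k = 2 = d, so f(n) = Θ(n^d) — Case 2.
  Work is balanced across levels: T(n) = Θ(n^d log n) = Θ(n² log n).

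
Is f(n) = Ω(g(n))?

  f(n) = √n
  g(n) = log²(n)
True

f(n) = √n is O(√n), and g(n) = log²(n) is O(log² n).
Since O(√n) grows at least as fast as O(log² n), f(n) = Ω(g(n)) is true.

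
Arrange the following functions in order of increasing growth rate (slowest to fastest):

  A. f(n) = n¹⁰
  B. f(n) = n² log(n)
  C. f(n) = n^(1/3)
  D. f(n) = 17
D < C < B < A

Comparing growth rates:
D = 17 is O(1)
C = n^(1/3) is O(n^(1/3))
B = n² log(n) is O(n² log n)
A = n¹⁰ is O(n¹⁰)

Therefore, the order from slowest to fastest is: D < C < B < A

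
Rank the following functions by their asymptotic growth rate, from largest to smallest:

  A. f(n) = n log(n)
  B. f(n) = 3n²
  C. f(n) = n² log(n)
C > B > A

Comparing growth rates:
C = n² log(n) is O(n² log n)
B = 3n² is O(n²)
A = n log(n) is O(n log n)

Therefore, the order from fastest to slowest is: C > B > A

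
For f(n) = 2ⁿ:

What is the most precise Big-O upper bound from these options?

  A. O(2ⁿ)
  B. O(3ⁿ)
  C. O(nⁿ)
A

f(n) = 2ⁿ is O(2ⁿ).
All listed options are valid Big-O bounds (upper bounds),
but O(2ⁿ) is the tightest (smallest valid bound).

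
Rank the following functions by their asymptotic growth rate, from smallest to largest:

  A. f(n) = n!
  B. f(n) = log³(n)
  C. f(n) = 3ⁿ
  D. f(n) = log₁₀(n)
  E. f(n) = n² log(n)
D < B < E < C < A

Comparing growth rates:
D = log₁₀(n) is O(log n)
B = log³(n) is O(log³ n)
E = n² log(n) is O(n² log n)
C = 3ⁿ is O(3ⁿ)
A = n! is O(n!)

Therefore, the order from slowest to fastest is: D < B < E < C < A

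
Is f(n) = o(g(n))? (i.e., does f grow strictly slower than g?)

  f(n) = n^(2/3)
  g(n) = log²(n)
False

f(n) = n^(2/3) is O(n^(2/3)), and g(n) = log²(n) is O(log² n).
Since O(n^(2/3)) grows faster than or equal to O(log² n), f(n) = o(g(n)) is false.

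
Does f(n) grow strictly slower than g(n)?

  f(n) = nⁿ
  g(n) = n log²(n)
False

f(n) = nⁿ is O(nⁿ), and g(n) = n log²(n) is O(n log² n).
Since O(nⁿ) grows faster than or equal to O(n log² n), f(n) = o(g(n)) is false.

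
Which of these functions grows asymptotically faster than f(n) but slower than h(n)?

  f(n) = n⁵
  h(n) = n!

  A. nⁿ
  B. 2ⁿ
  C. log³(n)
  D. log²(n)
B

We need g(n) with n⁵ = o(g(n)) and g(n) = o(n!), i.e. O(n⁵) ≺ g ≺ O(n!).
Check each option:
  A. nⁿ — O(nⁿ) does not grow strictly slower than h(n)
  B. 2ⁿ — O(2ⁿ) is strictly between O(n⁵) and O(n!) ✓
  C. log³(n) — O(log³ n) does not grow strictly faster than f(n)
  D. log²(n) — O(log² n) does not grow strictly faster than f(n)

Only option B (2ⁿ) lies strictly between.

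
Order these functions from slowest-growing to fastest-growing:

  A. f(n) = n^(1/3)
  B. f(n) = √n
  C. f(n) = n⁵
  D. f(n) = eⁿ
A < B < C < D

Comparing growth rates:
A = n^(1/3) is O(n^(1/3))
B = √n is O(√n)
C = n⁵ is O(n⁵)
D = eⁿ is O(eⁿ)

Therefore, the order from slowest to fastest is: A < B < C < D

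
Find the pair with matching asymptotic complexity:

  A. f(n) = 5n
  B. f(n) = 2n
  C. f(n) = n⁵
A and B

Examining each function:
  A. 5n is O(n)
  B. 2n is O(n)
  C. n⁵ is O(n⁵)

Functions A and B both have the same complexity class.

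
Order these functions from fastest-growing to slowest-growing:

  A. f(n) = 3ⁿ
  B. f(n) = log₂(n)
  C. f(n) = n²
A > C > B

Comparing growth rates:
A = 3ⁿ is O(3ⁿ)
C = n² is O(n²)
B = log₂(n) is O(log n)

Therefore, the order from fastest to slowest is: A > C > B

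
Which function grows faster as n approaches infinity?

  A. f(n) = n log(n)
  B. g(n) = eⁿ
B

f(n) = n log(n) is O(n log n), while g(n) = eⁿ is O(eⁿ).
Since O(eⁿ) grows faster than O(n log n), g(n) dominates.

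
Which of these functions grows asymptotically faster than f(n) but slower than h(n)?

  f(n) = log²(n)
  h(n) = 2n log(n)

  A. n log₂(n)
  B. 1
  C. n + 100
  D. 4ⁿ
C

We need g(n) with log²(n) = o(g(n)) and g(n) = o(2n log(n)), i.e. O(log² n) ≺ g ≺ O(n log n).
Check each option:
  A. n log₂(n) — O(n log n) does not grow strictly slower than h(n)
  B. 1 — O(1) does not grow strictly faster than f(n)
  C. n + 100 — O(n) is strictly between O(log² n) and O(n log n) ✓
  D. 4ⁿ — O(4ⁿ) does not grow strictly slower than h(n)

Only option C (n + 100) lies strictly between.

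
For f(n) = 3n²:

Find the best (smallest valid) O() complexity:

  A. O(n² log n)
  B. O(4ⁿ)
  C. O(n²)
C

f(n) = 3n² is O(n²).
All listed options are valid Big-O bounds (upper bounds),
but O(n²) is the tightest (smallest valid bound).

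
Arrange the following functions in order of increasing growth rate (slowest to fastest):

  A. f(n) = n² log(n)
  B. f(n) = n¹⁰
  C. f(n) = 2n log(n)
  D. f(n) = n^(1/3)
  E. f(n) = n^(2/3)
D < E < C < A < B

Comparing growth rates:
D = n^(1/3) is O(n^(1/3))
E = n^(2/3) is O(n^(2/3))
C = 2n log(n) is O(n log n)
A = n² log(n) is O(n² log n)
B = n¹⁰ is O(n¹⁰)

Therefore, the order from slowest to fastest is: D < E < C < A < B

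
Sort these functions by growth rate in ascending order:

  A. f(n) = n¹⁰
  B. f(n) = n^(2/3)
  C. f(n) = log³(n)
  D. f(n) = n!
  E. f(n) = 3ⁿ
C < B < A < E < D

Comparing growth rates:
C = log³(n) is O(log³ n)
B = n^(2/3) is O(n^(2/3))
A = n¹⁰ is O(n¹⁰)
E = 3ⁿ is O(3ⁿ)
D = n! is O(n!)

Therefore, the order from slowest to fastest is: C < B < A < E < D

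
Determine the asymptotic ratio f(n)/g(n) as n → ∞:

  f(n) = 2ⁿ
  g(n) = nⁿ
0

Since 2ⁿ (O(2ⁿ)) grows slower than nⁿ (O(nⁿ)),
the ratio f(n)/g(n) → 0 as n → ∞.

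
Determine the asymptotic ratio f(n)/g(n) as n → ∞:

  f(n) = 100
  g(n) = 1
100

Since 100 and 1 have the same growth rate (O(1)),
the ratio converges to a constant: 100.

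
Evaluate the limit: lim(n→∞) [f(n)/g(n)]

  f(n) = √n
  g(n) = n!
0

Since √n (O(√n)) grows slower than n! (O(n!)),
the ratio f(n)/g(n) → 0 as n → ∞.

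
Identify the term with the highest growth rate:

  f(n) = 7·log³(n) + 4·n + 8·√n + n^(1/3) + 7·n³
7·n³

Looking at each term:
  - 7·log³(n) is O(log³ n)
  - 4·n is O(n)
  - 8·√n is O(√n)
  - n^(1/3) is O(n^(1/3))
  - 7·n³ is O(n³)

The term 7·n³ (O(n³)) grows fastest and dominates all others.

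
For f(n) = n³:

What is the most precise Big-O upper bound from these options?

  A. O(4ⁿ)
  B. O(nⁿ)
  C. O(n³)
C

f(n) = n³ is O(n³).
All listed options are valid Big-O bounds (upper bounds),
but O(n³) is the tightest (smallest valid bound).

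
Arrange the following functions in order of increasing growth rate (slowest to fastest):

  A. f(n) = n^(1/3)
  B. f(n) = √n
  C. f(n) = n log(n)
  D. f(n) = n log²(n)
A < B < C < D

Comparing growth rates:
A = n^(1/3) is O(n^(1/3))
B = √n is O(√n)
C = n log(n) is O(n log n)
D = n log²(n) is O(n log² n)

Therefore, the order from slowest to fastest is: A < B < C < D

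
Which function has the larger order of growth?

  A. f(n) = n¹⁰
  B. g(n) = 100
A

f(n) = n¹⁰ is O(n¹⁰), while g(n) = 100 is O(1).
Since O(n¹⁰) grows faster than O(1), f(n) dominates.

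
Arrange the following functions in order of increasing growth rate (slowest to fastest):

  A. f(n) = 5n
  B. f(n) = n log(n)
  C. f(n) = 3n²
A < B < C

Comparing growth rates:
A = 5n is O(n)
B = n log(n) is O(n log n)
C = 3n² is O(n²)

Therefore, the order from slowest to fastest is: A < B < C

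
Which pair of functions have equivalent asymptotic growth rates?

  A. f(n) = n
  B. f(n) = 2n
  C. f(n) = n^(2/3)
A and B

Examining each function:
  A. n is O(n)
  B. 2n is O(n)
  C. n^(2/3) is O(n^(2/3))

Functions A and B both have the same complexity class.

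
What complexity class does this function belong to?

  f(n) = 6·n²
O(n²)

The dominant term in 6·n² is 6·n², which is Θ(n²).
Constants are absorbed, so the tightest bound is O(n²).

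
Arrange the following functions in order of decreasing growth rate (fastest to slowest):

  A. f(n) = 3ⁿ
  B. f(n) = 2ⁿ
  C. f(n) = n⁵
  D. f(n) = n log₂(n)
A > B > C > D

Comparing growth rates:
A = 3ⁿ is O(3ⁿ)
B = 2ⁿ is O(2ⁿ)
C = n⁵ is O(n⁵)
D = n log₂(n) is O(n log n)

Therefore, the order from fastest to slowest is: A > B > C > D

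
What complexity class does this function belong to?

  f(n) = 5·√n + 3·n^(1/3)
O(√n)

The dominant term in 5·√n + 3·n^(1/3) is 5·√n, which is Θ(√n).
Lower-order terms (3·n^(1/3)) are asymptotically negligible.
Constants are absorbed, so the tightest bound is O(√n).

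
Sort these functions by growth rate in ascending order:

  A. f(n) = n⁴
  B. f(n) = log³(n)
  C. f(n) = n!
B < A < C

Comparing growth rates:
B = log³(n) is O(log³ n)
A = n⁴ is O(n⁴)
C = n! is O(n!)

Therefore, the order from slowest to fastest is: B < A < C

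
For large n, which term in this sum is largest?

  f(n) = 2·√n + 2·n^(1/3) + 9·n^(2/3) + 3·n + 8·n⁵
8·n⁵

Looking at each term:
  - 2·√n is O(√n)
  - 2·n^(1/3) is O(n^(1/3))
  - 9·n^(2/3) is O(n^(2/3))
  - 3·n is O(n)
  - 8·n⁵ is O(n⁵)

The term 8·n⁵ (O(n⁵)) grows fastest and dominates all others.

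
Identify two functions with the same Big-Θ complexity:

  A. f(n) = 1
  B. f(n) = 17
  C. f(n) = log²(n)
A and B

Examining each function:
  A. 1 is O(1)
  B. 17 is O(1)
  C. log²(n) is O(log² n)

Functions A and B both have the same complexity class.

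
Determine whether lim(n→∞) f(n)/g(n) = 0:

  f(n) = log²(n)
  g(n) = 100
False

f(n) = log²(n) is O(log² n), and g(n) = 100 is O(1).
Since O(log² n) grows faster than or equal to O(1), f(n) = o(g(n)) is false.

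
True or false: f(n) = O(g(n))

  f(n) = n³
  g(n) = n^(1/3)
False

f(n) = n³ is O(n³), and g(n) = n^(1/3) is O(n^(1/3)).
Since O(n³) grows faster than O(n^(1/3)), f(n) = O(g(n)) is false.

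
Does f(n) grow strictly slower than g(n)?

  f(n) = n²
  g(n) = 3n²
False

f(n) = n² is O(n²), and g(n) = 3n² is O(n²).
Since they have the same growth rate, f(n) = o(g(n)) is false.
(f = o(g) requires f to grow strictly slower, not equal.)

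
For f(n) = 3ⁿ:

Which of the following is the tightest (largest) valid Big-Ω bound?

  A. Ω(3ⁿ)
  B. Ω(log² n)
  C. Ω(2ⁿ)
A

f(n) = 3ⁿ is Ω(3ⁿ).
All listed options are valid Big-Ω bounds (lower bounds),
but Ω(3ⁿ) is the tightest (largest valid bound).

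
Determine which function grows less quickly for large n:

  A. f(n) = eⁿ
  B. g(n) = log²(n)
B

f(n) = eⁿ is O(eⁿ), while g(n) = log²(n) is O(log² n).
Since O(log² n) grows slower than O(eⁿ), g(n) is dominated.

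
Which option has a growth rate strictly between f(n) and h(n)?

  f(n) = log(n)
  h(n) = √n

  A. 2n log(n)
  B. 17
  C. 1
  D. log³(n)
D

We need g(n) with log(n) = o(g(n)) and g(n) = o(√n), i.e. O(log n) ≺ g ≺ O(√n).
Check each option:
  A. 2n log(n) — O(n log n) does not grow strictly slower than h(n)
  B. 17 — O(1) does not grow strictly faster than f(n)
  C. 1 — O(1) does not grow strictly faster than f(n)
  D. log³(n) — O(log³ n) is strictly between O(log n) and O(√n) ✓

Only option D (log³(n)) lies strictly between.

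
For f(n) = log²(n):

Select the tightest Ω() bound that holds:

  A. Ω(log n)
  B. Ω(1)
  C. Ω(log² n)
C

f(n) = log²(n) is Ω(log² n).
All listed options are valid Big-Ω bounds (lower bounds),
but Ω(log² n) is the tightest (largest valid bound).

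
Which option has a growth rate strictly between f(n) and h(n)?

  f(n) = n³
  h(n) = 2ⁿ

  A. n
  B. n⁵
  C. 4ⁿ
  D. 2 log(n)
B

We need g(n) with n³ = o(g(n)) and g(n) = o(2ⁿ), i.e. O(n³) ≺ g ≺ O(2ⁿ).
Check each option:
  A. n — O(n) does not grow strictly faster than f(n)
  B. n⁵ — O(n⁵) is strictly between O(n³) and O(2ⁿ) ✓
  C. 4ⁿ — O(4ⁿ) does not grow strictly slower than h(n)
  D. 2 log(n) — O(log n) does not grow strictly faster than f(n)

Only option B (n⁵) lies strictly between.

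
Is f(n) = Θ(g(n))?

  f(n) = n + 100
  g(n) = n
True

f(n) = n + 100 and g(n) = n are both O(n).
Since they have the same asymptotic growth rate, f(n) = Θ(g(n)) is true.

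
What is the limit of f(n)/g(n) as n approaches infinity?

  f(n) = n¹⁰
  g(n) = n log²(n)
∞

Since n¹⁰ (O(n¹⁰)) grows faster than n log²(n) (O(n log² n)),
the ratio f(n)/g(n) → ∞ as n → ∞.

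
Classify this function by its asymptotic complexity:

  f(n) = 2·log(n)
O(log n)

The dominant term in 2·log(n) is 2·log(n), which is Θ(log n).
Constants are absorbed, so the tightest bound is O(log n).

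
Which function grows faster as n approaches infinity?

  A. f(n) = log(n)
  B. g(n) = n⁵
B

f(n) = log(n) is O(log n), while g(n) = n⁵ is O(n⁵).
Since O(n⁵) grows faster than O(log n), g(n) dominates.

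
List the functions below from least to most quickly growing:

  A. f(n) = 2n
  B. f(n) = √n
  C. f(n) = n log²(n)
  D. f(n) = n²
B < A < C < D

Comparing growth rates:
B = √n is O(√n)
A = 2n is O(n)
C = n log²(n) is O(n log² n)
D = n² is O(n²)

Therefore, the order from slowest to fastest is: B < A < C < D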